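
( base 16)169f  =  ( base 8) 13237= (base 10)5791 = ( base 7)22612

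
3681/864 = 409/96 = 4.26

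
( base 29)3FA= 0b101110011000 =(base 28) 3m0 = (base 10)2968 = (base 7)11440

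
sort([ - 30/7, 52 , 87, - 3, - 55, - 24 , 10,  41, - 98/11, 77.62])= [ - 55,-24,  -  98/11, - 30/7,  -  3 , 10,41,52,  77.62, 87]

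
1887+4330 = 6217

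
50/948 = 25/474 = 0.05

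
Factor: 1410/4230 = 3^ (  -  1) = 1/3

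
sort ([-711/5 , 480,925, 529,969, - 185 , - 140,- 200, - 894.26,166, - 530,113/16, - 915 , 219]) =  [ - 915, - 894.26, - 530, - 200, - 185, - 711/5, - 140, 113/16, 166, 219,480, 529 , 925,969 ] 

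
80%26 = 2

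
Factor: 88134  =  2^1*3^1*37^1 * 397^1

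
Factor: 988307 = 37^1*26711^1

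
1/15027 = 1/15027 = 0.00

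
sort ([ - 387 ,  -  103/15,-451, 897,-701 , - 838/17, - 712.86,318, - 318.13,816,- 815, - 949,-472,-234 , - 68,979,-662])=[-949, - 815 ,  -  712.86, -701, - 662, - 472 , - 451, - 387, - 318.13,- 234, - 68, - 838/17, - 103/15 , 318, 816,897,  979]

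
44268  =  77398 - 33130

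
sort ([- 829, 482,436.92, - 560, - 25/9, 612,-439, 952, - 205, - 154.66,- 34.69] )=[-829, - 560, - 439, - 205,-154.66, - 34.69,-25/9, 436.92, 482, 612, 952]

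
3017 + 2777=5794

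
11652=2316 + 9336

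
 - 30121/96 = -314 + 23/96= - 313.76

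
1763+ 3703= 5466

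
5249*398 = 2089102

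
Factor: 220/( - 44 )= - 5=   -  5^1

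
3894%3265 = 629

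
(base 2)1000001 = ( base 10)65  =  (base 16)41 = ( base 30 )25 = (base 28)29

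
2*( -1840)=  - 3680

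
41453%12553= 3794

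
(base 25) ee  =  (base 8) 554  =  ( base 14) 1C0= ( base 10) 364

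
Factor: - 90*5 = - 450 = - 2^1*3^2 * 5^2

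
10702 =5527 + 5175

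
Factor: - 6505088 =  - 2^7*50821^1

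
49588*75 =3719100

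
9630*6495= 62546850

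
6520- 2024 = 4496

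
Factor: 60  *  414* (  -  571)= - 14183640 = - 2^3*3^3*5^1*23^1 * 571^1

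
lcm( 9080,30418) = 608360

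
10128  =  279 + 9849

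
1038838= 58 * 17911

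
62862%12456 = 582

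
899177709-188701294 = 710476415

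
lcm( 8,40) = 40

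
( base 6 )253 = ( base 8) 151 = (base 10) 105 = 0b1101001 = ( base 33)36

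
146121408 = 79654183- - 66467225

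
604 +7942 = 8546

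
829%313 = 203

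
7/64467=7/64467=0.00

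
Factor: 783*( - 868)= -679644 = - 2^2 * 3^3 * 7^1*29^1*31^1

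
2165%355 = 35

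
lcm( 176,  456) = 10032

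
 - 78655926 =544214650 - 622870576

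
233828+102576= 336404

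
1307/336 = 3 + 299/336 =3.89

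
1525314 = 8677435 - 7152121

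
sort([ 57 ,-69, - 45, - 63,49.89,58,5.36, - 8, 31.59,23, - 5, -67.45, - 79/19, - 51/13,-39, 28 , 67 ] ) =[ - 69 , - 67.45, - 63, - 45, - 39,-8,-5, - 79/19 , - 51/13,5.36, 23,28, 31.59, 49.89, 57,58, 67 ]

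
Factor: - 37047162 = - 2^1*3^1*59^1*229^1 * 457^1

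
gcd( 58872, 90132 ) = 12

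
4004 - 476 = 3528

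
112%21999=112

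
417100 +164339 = 581439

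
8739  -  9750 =  -  1011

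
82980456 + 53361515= 136341971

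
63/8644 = 63/8644 = 0.01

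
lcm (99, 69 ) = 2277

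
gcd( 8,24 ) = 8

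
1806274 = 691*2614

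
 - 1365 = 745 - 2110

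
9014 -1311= 7703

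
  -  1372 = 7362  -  8734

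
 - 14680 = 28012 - 42692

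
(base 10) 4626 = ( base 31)4p7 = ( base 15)1586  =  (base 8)11022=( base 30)546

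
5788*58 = 335704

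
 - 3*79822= -239466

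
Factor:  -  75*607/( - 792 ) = 15175/264 = 2^( - 3) *3^ ( - 1 )*5^2*11^( - 1) * 607^1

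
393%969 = 393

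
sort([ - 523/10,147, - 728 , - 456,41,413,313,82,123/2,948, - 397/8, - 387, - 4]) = [ - 728, - 456, - 387,- 523/10, - 397/8, -4,41 , 123/2, 82,147,313,413,948]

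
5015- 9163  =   - 4148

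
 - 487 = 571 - 1058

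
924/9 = 308/3 =102.67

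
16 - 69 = - 53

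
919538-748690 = 170848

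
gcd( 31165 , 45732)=1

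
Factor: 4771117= 13^1*31^1*11839^1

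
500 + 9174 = 9674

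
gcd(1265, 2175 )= 5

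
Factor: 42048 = 2^6 *3^2*73^1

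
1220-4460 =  - 3240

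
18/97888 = 9/48944 = 0.00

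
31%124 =31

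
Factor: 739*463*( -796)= - 2^2*199^1*463^1*739^1= - 272356972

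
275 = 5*55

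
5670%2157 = 1356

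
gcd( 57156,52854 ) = 6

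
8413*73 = 614149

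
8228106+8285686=16513792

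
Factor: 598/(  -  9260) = -299/4630 = - 2^(  -  1 ) *5^(-1) *13^1*23^1*463^( - 1)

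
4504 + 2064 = 6568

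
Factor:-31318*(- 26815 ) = 839792170 = 2^1*5^1*7^1*31^1 * 173^1*2237^1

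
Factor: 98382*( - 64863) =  - 2^1*3^3*19^1 * 863^1*7207^1 = -6381351666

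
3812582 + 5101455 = 8914037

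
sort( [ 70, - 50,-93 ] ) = [ - 93, - 50, 70 ]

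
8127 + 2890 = 11017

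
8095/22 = 367 + 21/22  =  367.95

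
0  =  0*99689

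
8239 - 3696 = 4543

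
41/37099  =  41/37099  =  0.00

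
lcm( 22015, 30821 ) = 154105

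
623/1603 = 89/229 = 0.39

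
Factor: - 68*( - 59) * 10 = 40120= 2^3 * 5^1*17^1*59^1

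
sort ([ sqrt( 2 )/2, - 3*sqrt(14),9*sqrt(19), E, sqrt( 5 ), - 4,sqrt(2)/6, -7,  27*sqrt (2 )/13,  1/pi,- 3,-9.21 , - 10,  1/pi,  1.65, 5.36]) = [ - 3*sqrt( 14), - 10,- 9.21, - 7, -4,-3,  sqrt (2)/6, 1/pi , 1/pi,sqrt(2 )/2 , 1.65,sqrt ( 5),  E , 27*sqrt(2)/13,  5.36, 9*sqrt ( 19 ) ]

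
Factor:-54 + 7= - 47^1 = -  47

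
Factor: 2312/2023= 2^3*7^( - 1)= 8/7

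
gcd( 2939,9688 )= 1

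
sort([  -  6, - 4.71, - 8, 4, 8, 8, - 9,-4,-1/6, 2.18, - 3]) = [ - 9,-8, - 6,- 4.71,-4, - 3,-1/6,2.18,  4, 8, 8]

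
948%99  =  57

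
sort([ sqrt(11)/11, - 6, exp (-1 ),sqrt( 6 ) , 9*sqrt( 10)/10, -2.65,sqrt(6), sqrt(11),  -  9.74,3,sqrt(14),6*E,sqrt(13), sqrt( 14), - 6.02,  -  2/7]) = [ - 9.74,-6.02, - 6, - 2.65,-2/7,  sqrt(11 ) /11,exp(-1),sqrt(6), sqrt(6 ),9*sqrt(10 ) /10,3, sqrt(11),sqrt(13), sqrt(14) , sqrt(14),6*E ] 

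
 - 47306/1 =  - 47306 = -47306.00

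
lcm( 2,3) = 6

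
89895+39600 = 129495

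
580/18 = 32+ 2/9 = 32.22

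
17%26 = 17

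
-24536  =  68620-93156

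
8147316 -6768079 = 1379237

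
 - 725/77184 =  - 725/77184   =  - 0.01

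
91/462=13/66 = 0.20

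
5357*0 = 0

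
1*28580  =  28580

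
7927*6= 47562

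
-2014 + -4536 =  - 6550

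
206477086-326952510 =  - 120475424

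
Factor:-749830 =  - 2^1*5^1*167^1*449^1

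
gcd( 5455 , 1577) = 1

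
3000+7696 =10696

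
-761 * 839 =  - 638479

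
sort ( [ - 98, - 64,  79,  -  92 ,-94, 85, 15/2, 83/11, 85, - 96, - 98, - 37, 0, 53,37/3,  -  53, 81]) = [ - 98 , - 98, - 96, - 94,-92,- 64, - 53, - 37,0, 15/2, 83/11,37/3,  53, 79 , 81,85, 85 ]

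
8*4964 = 39712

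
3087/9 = 343 = 343.00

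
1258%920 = 338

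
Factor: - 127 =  -127^1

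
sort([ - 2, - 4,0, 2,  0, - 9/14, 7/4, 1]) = [-4, - 2,-9/14, 0,  0,1, 7/4, 2 ]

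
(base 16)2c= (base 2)101100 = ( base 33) 1B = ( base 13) 35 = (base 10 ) 44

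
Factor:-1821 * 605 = -1101705 = - 3^1*5^1*11^2*607^1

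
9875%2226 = 971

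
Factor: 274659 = 3^1*7^1*11^1 * 29^1*41^1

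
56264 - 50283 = 5981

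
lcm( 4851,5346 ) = 261954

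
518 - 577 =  - 59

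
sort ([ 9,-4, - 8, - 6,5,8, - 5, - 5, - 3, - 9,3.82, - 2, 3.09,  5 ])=[ - 9, - 8, - 6,-5,-5, - 4, - 3, - 2,3.09,3.82,5,  5,8,9]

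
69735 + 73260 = 142995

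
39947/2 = 19973+1/2 = 19973.50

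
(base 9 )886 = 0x2D6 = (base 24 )166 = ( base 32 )mm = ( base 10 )726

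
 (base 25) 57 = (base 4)2010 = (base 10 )132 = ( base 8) 204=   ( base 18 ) 76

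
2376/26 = 1188/13 = 91.38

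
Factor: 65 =5^1*13^1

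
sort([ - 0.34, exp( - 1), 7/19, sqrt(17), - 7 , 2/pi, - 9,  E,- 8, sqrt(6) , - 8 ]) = [ - 9, - 8, - 8, - 7,-0.34, exp( - 1),7/19,2/pi,sqrt(6 ),E,  sqrt (17)]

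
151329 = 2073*73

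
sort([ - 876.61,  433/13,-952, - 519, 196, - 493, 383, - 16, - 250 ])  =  [  -  952, -876.61, - 519 , - 493, - 250 ,- 16,  433/13,196, 383]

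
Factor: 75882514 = 2^1 *37941257^1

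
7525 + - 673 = 6852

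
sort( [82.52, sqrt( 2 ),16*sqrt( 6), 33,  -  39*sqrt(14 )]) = [-39*sqrt(14), sqrt( 2),33, 16 * sqrt( 6),82.52 ] 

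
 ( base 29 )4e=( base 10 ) 130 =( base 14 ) 94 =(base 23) 5F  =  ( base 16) 82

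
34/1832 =17/916 = 0.02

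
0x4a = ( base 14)54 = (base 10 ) 74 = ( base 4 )1022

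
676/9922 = 338/4961 = 0.07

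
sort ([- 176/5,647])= [ - 176/5,647] 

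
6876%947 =247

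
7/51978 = 7/51978 = 0.00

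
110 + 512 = 622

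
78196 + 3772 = 81968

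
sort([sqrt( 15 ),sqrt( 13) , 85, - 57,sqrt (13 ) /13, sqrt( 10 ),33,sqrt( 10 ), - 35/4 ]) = [ - 57, - 35/4,sqrt( 13 ) /13 , sqrt( 10), sqrt( 10) , sqrt(13 ), sqrt( 15 ),  33  ,  85]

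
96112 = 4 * 24028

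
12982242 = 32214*403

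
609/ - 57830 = -609/57830 =- 0.01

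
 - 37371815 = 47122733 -84494548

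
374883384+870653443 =1245536827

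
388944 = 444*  876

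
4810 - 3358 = 1452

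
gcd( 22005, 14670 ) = 7335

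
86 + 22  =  108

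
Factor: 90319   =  181^1*499^1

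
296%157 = 139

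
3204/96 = 267/8 =33.38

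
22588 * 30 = 677640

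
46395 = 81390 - 34995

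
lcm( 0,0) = 0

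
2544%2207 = 337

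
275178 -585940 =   -  310762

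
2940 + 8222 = 11162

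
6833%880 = 673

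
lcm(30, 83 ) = 2490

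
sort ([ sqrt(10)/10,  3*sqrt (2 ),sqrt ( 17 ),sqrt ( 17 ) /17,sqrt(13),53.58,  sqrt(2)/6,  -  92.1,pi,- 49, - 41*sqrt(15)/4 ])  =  [ - 92.1, - 49, - 41 * sqrt ( 15 ) /4, sqrt( 2)/6 , sqrt (17 )/17,sqrt (10) /10,pi,sqrt( 13 ),sqrt (17),3*sqrt (2),53.58 ] 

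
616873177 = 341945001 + 274928176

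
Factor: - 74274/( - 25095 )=2^1*5^ ( - 1) * 7^ ( - 1 )*239^ ( - 1 )*12379^1  =  24758/8365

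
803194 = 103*7798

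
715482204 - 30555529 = 684926675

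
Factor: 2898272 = 2^5*13^1 *6967^1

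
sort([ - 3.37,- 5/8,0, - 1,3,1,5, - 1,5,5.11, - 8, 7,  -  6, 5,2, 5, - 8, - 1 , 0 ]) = [-8, - 8, - 6, - 3.37, - 1, -1, - 1, - 5/8, 0,0,  1 , 2, 3 , 5,  5,5 , 5,5.11,7] 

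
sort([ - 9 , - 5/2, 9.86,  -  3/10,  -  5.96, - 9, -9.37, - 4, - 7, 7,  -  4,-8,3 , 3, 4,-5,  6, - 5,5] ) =[ - 9.37, - 9, - 9, - 8, -7,  -  5.96,-5,  -  5,  -  4,  -  4,-5/2, - 3/10 , 3,3,4,5,6,7,9.86 ] 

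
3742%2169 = 1573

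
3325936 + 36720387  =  40046323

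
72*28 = 2016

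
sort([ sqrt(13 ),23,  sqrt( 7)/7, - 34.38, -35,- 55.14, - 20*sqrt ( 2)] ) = [- 55.14,- 35,-34.38, - 20*sqrt( 2),sqrt( 7)/7,sqrt( 13),23]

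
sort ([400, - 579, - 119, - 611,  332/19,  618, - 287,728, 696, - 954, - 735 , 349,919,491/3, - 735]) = [ - 954,-735, - 735, - 611, - 579,  -  287, - 119,332/19, 491/3,349,400,618,696,728 , 919] 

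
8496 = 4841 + 3655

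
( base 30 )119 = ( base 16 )3AB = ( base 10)939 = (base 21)22F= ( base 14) 4B1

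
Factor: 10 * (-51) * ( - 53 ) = 2^1 * 3^1 * 5^1 * 17^1*53^1 = 27030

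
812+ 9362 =10174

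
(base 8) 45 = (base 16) 25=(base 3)1101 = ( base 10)37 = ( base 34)13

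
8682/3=2894 = 2894.00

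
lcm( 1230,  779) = 23370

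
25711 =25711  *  1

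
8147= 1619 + 6528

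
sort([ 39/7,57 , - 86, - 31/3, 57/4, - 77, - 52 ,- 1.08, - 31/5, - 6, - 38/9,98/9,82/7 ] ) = [ - 86, - 77, - 52, - 31/3, - 31/5, - 6 ,-38/9,  -  1.08, 39/7,  98/9,82/7, 57/4,57] 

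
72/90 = 4/5 = 0.80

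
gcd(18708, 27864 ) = 12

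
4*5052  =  20208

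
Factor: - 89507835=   -  3^5*5^1 * 23^1*3203^1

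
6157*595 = 3663415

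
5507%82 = 13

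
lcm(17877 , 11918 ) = 35754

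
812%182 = 84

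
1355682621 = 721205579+634477042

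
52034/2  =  26017 = 26017.00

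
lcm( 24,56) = 168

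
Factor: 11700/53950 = 18/83 = 2^1*3^2*83^( -1) 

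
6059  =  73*83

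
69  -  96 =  - 27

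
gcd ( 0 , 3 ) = 3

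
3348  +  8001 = 11349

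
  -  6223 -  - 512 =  - 5711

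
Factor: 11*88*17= 16456 = 2^3*11^2*17^1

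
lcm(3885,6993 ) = 34965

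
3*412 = 1236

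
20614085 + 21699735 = 42313820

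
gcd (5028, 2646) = 6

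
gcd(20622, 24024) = 42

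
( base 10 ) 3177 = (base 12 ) 1A09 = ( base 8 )6151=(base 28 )41d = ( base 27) 49I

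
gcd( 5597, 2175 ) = 29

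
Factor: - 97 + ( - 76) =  - 173 = - 173^1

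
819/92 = 819/92= 8.90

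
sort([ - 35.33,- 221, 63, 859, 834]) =[ - 221, - 35.33, 63 , 834, 859]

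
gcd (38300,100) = 100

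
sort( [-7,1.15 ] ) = [-7,1.15] 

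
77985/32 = 77985/32 = 2437.03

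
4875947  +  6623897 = 11499844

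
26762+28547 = 55309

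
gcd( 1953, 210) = 21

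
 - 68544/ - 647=68544/647 =105.94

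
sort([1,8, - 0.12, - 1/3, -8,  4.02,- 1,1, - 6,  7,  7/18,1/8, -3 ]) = [-8, - 6, - 3, -1, -1/3,-0.12,1/8,7/18,  1,1,4.02,7,8] 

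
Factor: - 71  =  -71^1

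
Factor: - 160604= -2^2 * 40151^1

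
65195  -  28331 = 36864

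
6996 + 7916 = 14912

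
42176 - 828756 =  - 786580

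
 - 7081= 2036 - 9117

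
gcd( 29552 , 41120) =16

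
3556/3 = 3556/3=1185.33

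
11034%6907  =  4127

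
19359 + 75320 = 94679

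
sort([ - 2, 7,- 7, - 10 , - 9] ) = [ - 10, - 9, - 7,-2, 7 ]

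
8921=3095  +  5826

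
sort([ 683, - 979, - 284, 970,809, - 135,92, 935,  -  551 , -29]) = [ - 979, - 551, - 284,-135, - 29, 92, 683, 809, 935, 970 ]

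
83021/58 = 83021/58 = 1431.40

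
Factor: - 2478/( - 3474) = 3^( - 1)*7^1*59^1*193^( - 1 )= 413/579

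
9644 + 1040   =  10684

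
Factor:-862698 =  - 2^1 *3^1*59^1*2437^1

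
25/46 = 25/46 = 0.54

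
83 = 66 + 17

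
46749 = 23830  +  22919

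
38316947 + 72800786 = 111117733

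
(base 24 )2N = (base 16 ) 47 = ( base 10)71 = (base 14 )51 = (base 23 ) 32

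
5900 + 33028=38928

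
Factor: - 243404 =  - 2^2*7^1*8693^1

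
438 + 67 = 505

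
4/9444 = 1/2361 = 0.00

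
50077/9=5564 + 1/9 = 5564.11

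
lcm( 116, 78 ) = 4524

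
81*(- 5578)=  - 451818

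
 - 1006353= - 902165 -104188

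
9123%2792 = 747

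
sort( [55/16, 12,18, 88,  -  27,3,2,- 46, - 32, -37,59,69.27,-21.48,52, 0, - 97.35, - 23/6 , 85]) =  [ - 97.35,-46, - 37, - 32, - 27,-21.48 ,-23/6, 0, 2,3,55/16, 12,18,52,59,69.27,85,88]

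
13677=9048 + 4629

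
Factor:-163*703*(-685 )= 78493465 = 5^1*19^1*37^1*137^1*163^1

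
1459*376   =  548584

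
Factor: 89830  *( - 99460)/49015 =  - 2^3 * 5^1*13^1*691^1*4973^1*9803^(-1 ) = - 1786898360/9803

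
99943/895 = 99943/895 = 111.67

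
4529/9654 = 4529/9654= 0.47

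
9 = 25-16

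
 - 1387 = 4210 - 5597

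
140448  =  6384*22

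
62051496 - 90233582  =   - 28182086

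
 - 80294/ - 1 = 80294/1=80294.00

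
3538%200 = 138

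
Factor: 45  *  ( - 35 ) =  - 1575 = -  3^2*5^2*7^1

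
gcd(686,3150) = 14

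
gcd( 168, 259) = 7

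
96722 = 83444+13278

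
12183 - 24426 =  - 12243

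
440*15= 6600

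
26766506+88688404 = 115454910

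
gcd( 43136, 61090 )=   2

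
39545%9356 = 2121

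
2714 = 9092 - 6378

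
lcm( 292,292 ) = 292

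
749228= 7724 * 97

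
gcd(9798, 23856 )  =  426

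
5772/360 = 16 + 1/30 = 16.03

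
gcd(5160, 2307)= 3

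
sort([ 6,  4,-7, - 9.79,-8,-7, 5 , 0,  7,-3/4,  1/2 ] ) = [-9.79,-8,  -  7 ,  -  7, - 3/4, 0 , 1/2, 4,5 , 6,7]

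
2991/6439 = 2991/6439 = 0.46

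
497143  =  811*613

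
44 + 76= 120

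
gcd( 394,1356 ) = 2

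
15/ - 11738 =-15/11738 = -0.00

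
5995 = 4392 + 1603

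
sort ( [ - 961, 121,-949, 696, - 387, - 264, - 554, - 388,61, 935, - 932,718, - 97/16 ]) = [ - 961, - 949, - 932, - 554, - 388, - 387, - 264,-97/16,61, 121, 696, 718  ,  935]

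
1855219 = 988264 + 866955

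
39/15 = 2 + 3/5  =  2.60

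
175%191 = 175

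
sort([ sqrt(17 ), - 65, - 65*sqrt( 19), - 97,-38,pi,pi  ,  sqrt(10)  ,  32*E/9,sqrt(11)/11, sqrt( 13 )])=[ - 65*sqrt(19), - 97, - 65, - 38,sqrt(11) /11, pi,pi, sqrt(10),sqrt ( 13),sqrt(17 ),32*  E/9]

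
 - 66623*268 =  - 17854964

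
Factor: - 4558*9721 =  - 2^1 * 43^1*53^1*9721^1 = - 44308318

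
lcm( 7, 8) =56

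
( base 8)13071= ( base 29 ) 6M5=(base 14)2105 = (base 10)5689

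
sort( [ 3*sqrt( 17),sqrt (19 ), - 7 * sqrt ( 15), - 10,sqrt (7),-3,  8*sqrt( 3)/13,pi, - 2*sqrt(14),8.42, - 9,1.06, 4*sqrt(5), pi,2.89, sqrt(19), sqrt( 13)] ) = [  -  7*sqrt(15),  -  10, - 9, - 2*sqrt (14) ,  -  3,1.06, 8 * sqrt( 3)/13 , sqrt( 7),2.89,pi,pi,sqrt( 13),sqrt( 19 ),  sqrt(19),  8.42,4*sqrt(5),3*sqrt( 17)]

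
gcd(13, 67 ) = 1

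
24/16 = 1 + 1/2=1.50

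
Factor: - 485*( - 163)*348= 27511140= 2^2*3^1 * 5^1*29^1*97^1*163^1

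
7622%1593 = 1250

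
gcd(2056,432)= 8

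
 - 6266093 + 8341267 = 2075174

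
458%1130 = 458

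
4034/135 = 4034/135 = 29.88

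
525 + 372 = 897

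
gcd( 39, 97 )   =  1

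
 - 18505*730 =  - 13508650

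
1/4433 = 1/4433= 0.00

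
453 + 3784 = 4237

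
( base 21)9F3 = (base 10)4287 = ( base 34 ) 3O3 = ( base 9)5783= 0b1000010111111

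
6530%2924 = 682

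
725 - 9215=- 8490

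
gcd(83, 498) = 83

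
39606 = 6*6601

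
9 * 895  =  8055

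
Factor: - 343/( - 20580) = 2^(-2 )*3^( - 1)*5^ ( - 1 ) = 1/60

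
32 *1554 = 49728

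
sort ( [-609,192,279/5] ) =[ - 609,279/5, 192 ] 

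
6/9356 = 3/4678 = 0.00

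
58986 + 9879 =68865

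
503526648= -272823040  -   - 776349688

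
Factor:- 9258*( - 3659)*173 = 2^1*3^1*173^1*1543^1 * 3659^1 = 5860378806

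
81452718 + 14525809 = 95978527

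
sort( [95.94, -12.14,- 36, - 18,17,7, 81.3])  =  [ - 36,- 18, - 12.14, 7,17 , 81.3,95.94 ]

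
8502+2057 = 10559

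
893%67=22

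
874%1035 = 874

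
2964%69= 66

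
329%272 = 57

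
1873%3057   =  1873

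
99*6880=681120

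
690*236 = 162840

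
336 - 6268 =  - 5932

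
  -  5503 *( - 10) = 55030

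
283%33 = 19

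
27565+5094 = 32659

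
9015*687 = 6193305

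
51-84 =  -33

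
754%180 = 34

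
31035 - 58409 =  -27374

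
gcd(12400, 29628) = 4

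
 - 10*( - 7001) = 70010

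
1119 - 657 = 462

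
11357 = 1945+9412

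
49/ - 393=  - 1  +  344/393 = - 0.12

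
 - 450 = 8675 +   -  9125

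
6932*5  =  34660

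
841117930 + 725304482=1566422412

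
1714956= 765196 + 949760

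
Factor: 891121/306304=2^( - 7)*  7^1*11^1*71^1*163^1*2393^( - 1)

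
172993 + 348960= 521953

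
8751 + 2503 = 11254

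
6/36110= 3/18055 = 0.00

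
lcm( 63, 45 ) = 315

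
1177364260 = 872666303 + 304697957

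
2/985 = 2/985 = 0.00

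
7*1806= 12642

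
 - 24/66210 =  - 1  +  11031/11035 = - 0.00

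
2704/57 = 47 + 25/57 =47.44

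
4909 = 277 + 4632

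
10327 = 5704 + 4623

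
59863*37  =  2214931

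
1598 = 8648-7050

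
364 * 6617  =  2408588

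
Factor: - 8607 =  - 3^1*19^1*151^1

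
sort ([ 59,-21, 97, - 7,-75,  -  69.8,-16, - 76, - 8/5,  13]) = [ - 76 , - 75, - 69.8,  -  21, - 16, - 7,- 8/5, 13, 59, 97] 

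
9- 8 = 1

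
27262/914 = 13631/457 = 29.83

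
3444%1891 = 1553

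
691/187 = 691/187 = 3.70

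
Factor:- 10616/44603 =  - 2^3 * 13^( - 1 )*47^( - 1 )*73^( - 1 )*1327^1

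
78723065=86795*907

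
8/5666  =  4/2833 =0.00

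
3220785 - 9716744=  - 6495959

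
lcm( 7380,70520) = 634680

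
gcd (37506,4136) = 94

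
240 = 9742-9502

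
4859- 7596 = -2737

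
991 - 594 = 397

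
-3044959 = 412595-3457554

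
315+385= 700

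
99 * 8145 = 806355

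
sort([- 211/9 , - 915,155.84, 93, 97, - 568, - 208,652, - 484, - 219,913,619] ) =[ - 915, - 568, - 484, - 219, - 208, - 211/9,93,97,155.84,619, 652,913] 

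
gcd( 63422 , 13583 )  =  1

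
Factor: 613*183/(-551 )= - 3^1*19^ ( - 1 )*29^( - 1)*61^1 * 613^1 = - 112179/551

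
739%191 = 166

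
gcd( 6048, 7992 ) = 216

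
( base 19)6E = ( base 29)4C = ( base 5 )1003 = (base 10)128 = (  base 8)200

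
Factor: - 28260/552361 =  - 2^2*3^2*5^1 * 157^1*541^(  -  1 )*1021^(  -  1)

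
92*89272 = 8213024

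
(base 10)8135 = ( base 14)2D71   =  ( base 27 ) b48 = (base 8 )17707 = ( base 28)AAF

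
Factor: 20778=2^1*3^1*3463^1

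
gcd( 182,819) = 91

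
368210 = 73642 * 5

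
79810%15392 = 2850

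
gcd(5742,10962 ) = 522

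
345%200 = 145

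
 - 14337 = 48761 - 63098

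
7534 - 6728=806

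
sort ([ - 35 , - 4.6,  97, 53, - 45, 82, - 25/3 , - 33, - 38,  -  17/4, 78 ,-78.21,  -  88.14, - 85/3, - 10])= [ - 88.14 , - 78.21,  -  45, - 38, - 35  , - 33, - 85/3,-10, - 25/3, - 4.6 , - 17/4,53,78,82,97]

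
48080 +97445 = 145525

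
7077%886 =875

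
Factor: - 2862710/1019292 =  - 2^(  -  1)*3^( - 1 )*5^1 * 29^( -2) * 101^ (  -  1 )*467^1*613^1 = - 1431355/509646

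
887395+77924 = 965319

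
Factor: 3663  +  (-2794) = 869 = 11^1 * 79^1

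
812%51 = 47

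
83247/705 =27749/235 = 118.08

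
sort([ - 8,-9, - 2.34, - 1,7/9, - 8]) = [-9,- 8,-8,-2.34, - 1, 7/9 ]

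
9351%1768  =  511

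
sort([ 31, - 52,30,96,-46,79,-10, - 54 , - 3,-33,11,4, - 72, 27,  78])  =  [- 72,-54,-52, -46, - 33, - 10, - 3,4,11,27,30,31,78, 79,96]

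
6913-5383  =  1530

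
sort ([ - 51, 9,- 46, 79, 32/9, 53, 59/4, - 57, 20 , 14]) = [ - 57, - 51 , -46, 32/9, 9, 14, 59/4,20 , 53, 79]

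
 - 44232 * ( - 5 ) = 221160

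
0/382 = 0 = 0.00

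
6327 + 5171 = 11498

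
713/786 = 713/786 = 0.91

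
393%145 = 103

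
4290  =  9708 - 5418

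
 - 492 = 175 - 667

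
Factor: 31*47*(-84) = -122388 = - 2^2*3^1*7^1*31^1* 47^1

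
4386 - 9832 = -5446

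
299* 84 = 25116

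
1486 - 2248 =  - 762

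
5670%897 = 288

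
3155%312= 35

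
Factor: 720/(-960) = -3/4=- 2^(-2)*3^1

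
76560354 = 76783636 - 223282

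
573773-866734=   -  292961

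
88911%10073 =8327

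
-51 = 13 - 64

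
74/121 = 74/121 = 0.61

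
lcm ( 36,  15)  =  180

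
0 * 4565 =0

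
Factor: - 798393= - 3^1*41^1*6491^1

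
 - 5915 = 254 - 6169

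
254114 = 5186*49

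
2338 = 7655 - 5317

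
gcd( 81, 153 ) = 9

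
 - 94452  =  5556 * (-17 ) 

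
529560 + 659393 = 1188953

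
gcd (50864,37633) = 1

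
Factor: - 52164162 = -2^1*3^4*322001^1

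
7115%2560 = 1995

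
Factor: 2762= 2^1 * 1381^1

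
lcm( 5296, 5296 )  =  5296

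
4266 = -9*( - 474 )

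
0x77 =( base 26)4f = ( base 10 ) 119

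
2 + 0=2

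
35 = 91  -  56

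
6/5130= 1/855 = 0.00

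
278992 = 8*34874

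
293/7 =41 + 6/7 = 41.86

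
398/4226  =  199/2113 =0.09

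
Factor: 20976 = 2^4*3^1*19^1*23^1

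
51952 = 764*68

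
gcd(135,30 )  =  15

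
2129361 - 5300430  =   - 3171069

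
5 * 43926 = 219630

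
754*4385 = 3306290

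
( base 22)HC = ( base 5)3021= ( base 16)182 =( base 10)386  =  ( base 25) FB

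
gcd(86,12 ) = 2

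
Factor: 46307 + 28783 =2^1 * 3^1 *5^1*2503^1 =75090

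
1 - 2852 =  - 2851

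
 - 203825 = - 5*40765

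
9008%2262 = 2222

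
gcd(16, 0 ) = 16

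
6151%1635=1246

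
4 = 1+3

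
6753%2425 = 1903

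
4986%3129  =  1857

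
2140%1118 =1022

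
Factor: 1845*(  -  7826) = -14438970 = -2^1*3^2*5^1*7^1*13^1*41^1*43^1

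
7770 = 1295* 6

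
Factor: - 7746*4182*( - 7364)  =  238547737008 = 2^4*3^2*7^1 * 17^1 * 41^1 *263^1*1291^1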